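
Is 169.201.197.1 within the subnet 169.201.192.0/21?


Subnet network: 169.201.192.0
Test IP AND mask: 169.201.192.0
Yes, 169.201.197.1 is in 169.201.192.0/21


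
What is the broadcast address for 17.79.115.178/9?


Network: 17.0.0.0/9
Host bits = 23
Set all host bits to 1:
Broadcast: 17.127.255.255


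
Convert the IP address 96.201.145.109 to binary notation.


96 = 01100000
201 = 11001001
145 = 10010001
109 = 01101101
Binary: 01100000.11001001.10010001.01101101


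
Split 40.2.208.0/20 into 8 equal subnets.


New prefix = 20 + 3 = 23
Each subnet has 512 addresses
  40.2.208.0/23
  40.2.210.0/23
  40.2.212.0/23
  40.2.214.0/23
  40.2.216.0/23
  40.2.218.0/23
  40.2.220.0/23
  40.2.222.0/23
Subnets: 40.2.208.0/23, 40.2.210.0/23, 40.2.212.0/23, 40.2.214.0/23, 40.2.216.0/23, 40.2.218.0/23, 40.2.220.0/23, 40.2.222.0/23


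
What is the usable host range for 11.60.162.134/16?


Network: 11.60.0.0
Broadcast: 11.60.255.255
First usable = network + 1
Last usable = broadcast - 1
Range: 11.60.0.1 to 11.60.255.254


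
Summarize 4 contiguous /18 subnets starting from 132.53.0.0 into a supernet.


Original prefix: /18
Number of subnets: 4 = 2^2
New prefix = 18 - 2 = 16
Supernet: 132.53.0.0/16


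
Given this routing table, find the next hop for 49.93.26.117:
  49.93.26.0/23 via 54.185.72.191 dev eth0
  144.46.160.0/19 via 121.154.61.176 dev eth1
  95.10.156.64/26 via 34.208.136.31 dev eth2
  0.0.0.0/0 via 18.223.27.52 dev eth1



Longest prefix match for 49.93.26.117:
  /23 49.93.26.0: MATCH
  /19 144.46.160.0: no
  /26 95.10.156.64: no
  /0 0.0.0.0: MATCH
Selected: next-hop 54.185.72.191 via eth0 (matched /23)


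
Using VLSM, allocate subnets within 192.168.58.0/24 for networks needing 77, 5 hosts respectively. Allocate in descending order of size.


77 hosts -> /25 (126 usable): 192.168.58.0/25
5 hosts -> /29 (6 usable): 192.168.58.128/29
Allocation: 192.168.58.0/25 (77 hosts, 126 usable); 192.168.58.128/29 (5 hosts, 6 usable)


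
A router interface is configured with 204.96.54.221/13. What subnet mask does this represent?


/13 means 13 network bits, 19 host bits
Binary: 11111111111110000000000000000000
Mask: 255.248.0.0


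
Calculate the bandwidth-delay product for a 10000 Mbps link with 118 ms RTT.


BDP = bandwidth * RTT
= 10000 Mbps * 118 ms
= 10000 * 1e6 * 118 / 1000 bits
= 1180000000 bits
= 147500000 bytes
= 144042.9688 KB
BDP = 1180000000 bits (147500000 bytes)


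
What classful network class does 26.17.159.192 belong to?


First octet: 26
Binary: 00011010
0xxxxxxx -> Class A (1-126)
Class A, default mask 255.0.0.0 (/8)


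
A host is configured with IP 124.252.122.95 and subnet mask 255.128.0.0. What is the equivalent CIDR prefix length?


Binary: 11111111.10000000.00000000.00000000
Count leading 1s
Prefix: /9


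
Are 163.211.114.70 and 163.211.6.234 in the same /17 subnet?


Mask: 255.255.128.0
163.211.114.70 AND mask = 163.211.0.0
163.211.6.234 AND mask = 163.211.0.0
Yes, same subnet (163.211.0.0)


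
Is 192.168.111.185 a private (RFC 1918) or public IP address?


RFC 1918 private ranges:
  10.0.0.0/8 (10.0.0.0 - 10.255.255.255)
  172.16.0.0/12 (172.16.0.0 - 172.31.255.255)
  192.168.0.0/16 (192.168.0.0 - 192.168.255.255)
Private (in 192.168.0.0/16)


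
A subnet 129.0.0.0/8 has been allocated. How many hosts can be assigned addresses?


Host bits = 32 - 8 = 24
Total addresses = 2^24 = 16777216
Usable = total - 2 (network and broadcast)
Usable hosts: 16777214


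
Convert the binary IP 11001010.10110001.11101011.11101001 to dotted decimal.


11001010 = 202
10110001 = 177
11101011 = 235
11101001 = 233
IP: 202.177.235.233


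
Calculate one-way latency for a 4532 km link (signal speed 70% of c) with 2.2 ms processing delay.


Speed = 0.7 * 3e5 km/s = 210000 km/s
Propagation delay = 4532 / 210000 = 0.0216 s = 21.581 ms
Processing delay = 2.2 ms
Total one-way latency = 23.781 ms


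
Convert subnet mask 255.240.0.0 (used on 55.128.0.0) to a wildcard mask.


Subnet mask: 255.240.0.0
Wildcard = 255.255.255.255 - subnet mask
255 - 255 = 0
255 - 240 = 15
255 - 0 = 255
255 - 0 = 255
Wildcard: 0.15.255.255


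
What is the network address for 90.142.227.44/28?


IP:   01011010.10001110.11100011.00101100
Mask: 11111111.11111111.11111111.11110000
AND operation:
Net:  01011010.10001110.11100011.00100000
Network: 90.142.227.32/28


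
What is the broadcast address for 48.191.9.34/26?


Network: 48.191.9.0/26
Host bits = 6
Set all host bits to 1:
Broadcast: 48.191.9.63


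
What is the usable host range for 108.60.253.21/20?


Network: 108.60.240.0
Broadcast: 108.60.255.255
First usable = network + 1
Last usable = broadcast - 1
Range: 108.60.240.1 to 108.60.255.254


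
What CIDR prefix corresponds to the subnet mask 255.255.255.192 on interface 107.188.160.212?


Binary: 11111111.11111111.11111111.11000000
Count leading 1s
Prefix: /26


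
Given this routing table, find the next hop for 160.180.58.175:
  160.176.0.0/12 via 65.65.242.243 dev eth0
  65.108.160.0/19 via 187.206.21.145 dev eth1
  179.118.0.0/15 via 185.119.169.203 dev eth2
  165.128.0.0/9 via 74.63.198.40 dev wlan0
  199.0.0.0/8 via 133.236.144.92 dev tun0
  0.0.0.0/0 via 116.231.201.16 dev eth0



Longest prefix match for 160.180.58.175:
  /12 160.176.0.0: MATCH
  /19 65.108.160.0: no
  /15 179.118.0.0: no
  /9 165.128.0.0: no
  /8 199.0.0.0: no
  /0 0.0.0.0: MATCH
Selected: next-hop 65.65.242.243 via eth0 (matched /12)


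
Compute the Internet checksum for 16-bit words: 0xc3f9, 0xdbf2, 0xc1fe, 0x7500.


Sum all words (with carry folding):
+ 0xc3f9 = 0xc3f9
+ 0xdbf2 = 0x9fec
+ 0xc1fe = 0x61eb
+ 0x7500 = 0xd6eb
One's complement: ~0xd6eb
Checksum = 0x2914


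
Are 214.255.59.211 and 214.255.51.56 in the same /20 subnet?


Mask: 255.255.240.0
214.255.59.211 AND mask = 214.255.48.0
214.255.51.56 AND mask = 214.255.48.0
Yes, same subnet (214.255.48.0)


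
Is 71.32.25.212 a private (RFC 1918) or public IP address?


RFC 1918 private ranges:
  10.0.0.0/8 (10.0.0.0 - 10.255.255.255)
  172.16.0.0/12 (172.16.0.0 - 172.31.255.255)
  192.168.0.0/16 (192.168.0.0 - 192.168.255.255)
Public (not in any RFC 1918 range)


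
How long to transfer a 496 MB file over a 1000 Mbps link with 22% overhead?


Effective throughput = 1000 * (1 - 22/100) = 780 Mbps
File size in Mb = 496 * 8 = 3968 Mb
Time = 3968 / 780
Time = 5.0872 seconds


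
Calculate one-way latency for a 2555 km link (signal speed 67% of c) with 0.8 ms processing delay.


Speed = 0.67 * 3e5 km/s = 201000 km/s
Propagation delay = 2555 / 201000 = 0.0127 s = 12.7114 ms
Processing delay = 0.8 ms
Total one-way latency = 13.5114 ms


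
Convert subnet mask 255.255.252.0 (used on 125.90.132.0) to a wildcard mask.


Subnet mask: 255.255.252.0
Wildcard = 255.255.255.255 - subnet mask
255 - 255 = 0
255 - 255 = 0
255 - 252 = 3
255 - 0 = 255
Wildcard: 0.0.3.255


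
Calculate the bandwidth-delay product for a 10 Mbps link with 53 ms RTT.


BDP = bandwidth * RTT
= 10 Mbps * 53 ms
= 10 * 1e6 * 53 / 1000 bits
= 530000 bits
= 66250 bytes
= 64.6973 KB
BDP = 530000 bits (66250 bytes)


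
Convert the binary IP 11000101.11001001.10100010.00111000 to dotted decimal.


11000101 = 197
11001001 = 201
10100010 = 162
00111000 = 56
IP: 197.201.162.56


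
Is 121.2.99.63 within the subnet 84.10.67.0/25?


Subnet network: 84.10.67.0
Test IP AND mask: 121.2.99.0
No, 121.2.99.63 is not in 84.10.67.0/25


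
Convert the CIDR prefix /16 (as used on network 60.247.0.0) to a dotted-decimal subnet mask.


/16 means 16 network bits, 16 host bits
Binary: 11111111111111110000000000000000
Mask: 255.255.0.0


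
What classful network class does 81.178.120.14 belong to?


First octet: 81
Binary: 01010001
0xxxxxxx -> Class A (1-126)
Class A, default mask 255.0.0.0 (/8)


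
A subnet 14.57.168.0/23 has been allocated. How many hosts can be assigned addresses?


Host bits = 32 - 23 = 9
Total addresses = 2^9 = 512
Usable = total - 2 (network and broadcast)
Usable hosts: 510


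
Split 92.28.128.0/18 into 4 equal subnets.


New prefix = 18 + 2 = 20
Each subnet has 4096 addresses
  92.28.128.0/20
  92.28.144.0/20
  92.28.160.0/20
  92.28.176.0/20
Subnets: 92.28.128.0/20, 92.28.144.0/20, 92.28.160.0/20, 92.28.176.0/20


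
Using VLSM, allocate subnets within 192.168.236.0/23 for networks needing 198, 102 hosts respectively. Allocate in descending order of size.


198 hosts -> /24 (254 usable): 192.168.236.0/24
102 hosts -> /25 (126 usable): 192.168.237.0/25
Allocation: 192.168.236.0/24 (198 hosts, 254 usable); 192.168.237.0/25 (102 hosts, 126 usable)


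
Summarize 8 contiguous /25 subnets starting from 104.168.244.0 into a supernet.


Original prefix: /25
Number of subnets: 8 = 2^3
New prefix = 25 - 3 = 22
Supernet: 104.168.244.0/22


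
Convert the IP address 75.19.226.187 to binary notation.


75 = 01001011
19 = 00010011
226 = 11100010
187 = 10111011
Binary: 01001011.00010011.11100010.10111011


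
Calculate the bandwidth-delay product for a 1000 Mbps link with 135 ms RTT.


BDP = bandwidth * RTT
= 1000 Mbps * 135 ms
= 1000 * 1e6 * 135 / 1000 bits
= 135000000 bits
= 16875000 bytes
= 16479.4922 KB
BDP = 135000000 bits (16875000 bytes)


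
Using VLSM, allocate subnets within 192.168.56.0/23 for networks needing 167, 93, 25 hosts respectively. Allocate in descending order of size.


167 hosts -> /24 (254 usable): 192.168.56.0/24
93 hosts -> /25 (126 usable): 192.168.57.0/25
25 hosts -> /27 (30 usable): 192.168.57.128/27
Allocation: 192.168.56.0/24 (167 hosts, 254 usable); 192.168.57.0/25 (93 hosts, 126 usable); 192.168.57.128/27 (25 hosts, 30 usable)


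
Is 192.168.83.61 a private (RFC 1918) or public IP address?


RFC 1918 private ranges:
  10.0.0.0/8 (10.0.0.0 - 10.255.255.255)
  172.16.0.0/12 (172.16.0.0 - 172.31.255.255)
  192.168.0.0/16 (192.168.0.0 - 192.168.255.255)
Private (in 192.168.0.0/16)


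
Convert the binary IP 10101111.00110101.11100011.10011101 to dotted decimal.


10101111 = 175
00110101 = 53
11100011 = 227
10011101 = 157
IP: 175.53.227.157


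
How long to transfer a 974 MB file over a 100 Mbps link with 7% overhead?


Effective throughput = 100 * (1 - 7/100) = 93 Mbps
File size in Mb = 974 * 8 = 7792 Mb
Time = 7792 / 93
Time = 83.7849 seconds


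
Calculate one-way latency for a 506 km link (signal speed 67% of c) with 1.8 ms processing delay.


Speed = 0.67 * 3e5 km/s = 201000 km/s
Propagation delay = 506 / 201000 = 0.0025 s = 2.5174 ms
Processing delay = 1.8 ms
Total one-way latency = 4.3174 ms


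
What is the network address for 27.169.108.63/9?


IP:   00011011.10101001.01101100.00111111
Mask: 11111111.10000000.00000000.00000000
AND operation:
Net:  00011011.10000000.00000000.00000000
Network: 27.128.0.0/9


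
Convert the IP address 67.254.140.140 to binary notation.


67 = 01000011
254 = 11111110
140 = 10001100
140 = 10001100
Binary: 01000011.11111110.10001100.10001100


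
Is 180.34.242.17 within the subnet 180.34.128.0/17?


Subnet network: 180.34.128.0
Test IP AND mask: 180.34.128.0
Yes, 180.34.242.17 is in 180.34.128.0/17


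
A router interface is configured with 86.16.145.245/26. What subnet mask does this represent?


/26 means 26 network bits, 6 host bits
Binary: 11111111111111111111111111000000
Mask: 255.255.255.192


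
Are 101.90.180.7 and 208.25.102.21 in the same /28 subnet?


Mask: 255.255.255.240
101.90.180.7 AND mask = 101.90.180.0
208.25.102.21 AND mask = 208.25.102.16
No, different subnets (101.90.180.0 vs 208.25.102.16)


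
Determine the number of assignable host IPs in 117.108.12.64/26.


Host bits = 32 - 26 = 6
Total addresses = 2^6 = 64
Usable = total - 2 (network and broadcast)
Usable hosts: 62


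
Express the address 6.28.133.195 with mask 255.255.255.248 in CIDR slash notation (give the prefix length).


Binary: 11111111.11111111.11111111.11111000
Count leading 1s
Prefix: /29


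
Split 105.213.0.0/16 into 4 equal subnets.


New prefix = 16 + 2 = 18
Each subnet has 16384 addresses
  105.213.0.0/18
  105.213.64.0/18
  105.213.128.0/18
  105.213.192.0/18
Subnets: 105.213.0.0/18, 105.213.64.0/18, 105.213.128.0/18, 105.213.192.0/18


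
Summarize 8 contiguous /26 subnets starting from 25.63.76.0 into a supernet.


Original prefix: /26
Number of subnets: 8 = 2^3
New prefix = 26 - 3 = 23
Supernet: 25.63.76.0/23


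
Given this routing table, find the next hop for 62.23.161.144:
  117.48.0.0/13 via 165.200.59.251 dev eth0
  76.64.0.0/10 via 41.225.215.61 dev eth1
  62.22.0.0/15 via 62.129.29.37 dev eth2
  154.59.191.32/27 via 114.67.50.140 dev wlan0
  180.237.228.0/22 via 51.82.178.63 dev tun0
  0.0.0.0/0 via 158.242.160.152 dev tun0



Longest prefix match for 62.23.161.144:
  /13 117.48.0.0: no
  /10 76.64.0.0: no
  /15 62.22.0.0: MATCH
  /27 154.59.191.32: no
  /22 180.237.228.0: no
  /0 0.0.0.0: MATCH
Selected: next-hop 62.129.29.37 via eth2 (matched /15)


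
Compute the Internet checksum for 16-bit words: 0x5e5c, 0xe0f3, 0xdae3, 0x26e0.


Sum all words (with carry folding):
+ 0x5e5c = 0x5e5c
+ 0xe0f3 = 0x3f50
+ 0xdae3 = 0x1a34
+ 0x26e0 = 0x4114
One's complement: ~0x4114
Checksum = 0xbeeb


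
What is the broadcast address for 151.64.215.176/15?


Network: 151.64.0.0/15
Host bits = 17
Set all host bits to 1:
Broadcast: 151.65.255.255


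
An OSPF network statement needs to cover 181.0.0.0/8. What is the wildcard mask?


Subnet mask: 255.0.0.0
Wildcard = 255.255.255.255 - subnet mask
255 - 255 = 0
255 - 0 = 255
255 - 0 = 255
255 - 0 = 255
Wildcard: 0.255.255.255


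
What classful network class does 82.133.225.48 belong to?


First octet: 82
Binary: 01010010
0xxxxxxx -> Class A (1-126)
Class A, default mask 255.0.0.0 (/8)


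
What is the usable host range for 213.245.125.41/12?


Network: 213.240.0.0
Broadcast: 213.255.255.255
First usable = network + 1
Last usable = broadcast - 1
Range: 213.240.0.1 to 213.255.255.254


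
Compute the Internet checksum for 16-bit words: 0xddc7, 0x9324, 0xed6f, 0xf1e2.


Sum all words (with carry folding):
+ 0xddc7 = 0xddc7
+ 0x9324 = 0x70ec
+ 0xed6f = 0x5e5c
+ 0xf1e2 = 0x503f
One's complement: ~0x503f
Checksum = 0xafc0


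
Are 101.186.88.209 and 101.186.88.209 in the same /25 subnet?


Mask: 255.255.255.128
101.186.88.209 AND mask = 101.186.88.128
101.186.88.209 AND mask = 101.186.88.128
Yes, same subnet (101.186.88.128)


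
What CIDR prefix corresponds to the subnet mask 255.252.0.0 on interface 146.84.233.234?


Binary: 11111111.11111100.00000000.00000000
Count leading 1s
Prefix: /14


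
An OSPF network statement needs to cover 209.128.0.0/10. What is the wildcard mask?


Subnet mask: 255.192.0.0
Wildcard = 255.255.255.255 - subnet mask
255 - 255 = 0
255 - 192 = 63
255 - 0 = 255
255 - 0 = 255
Wildcard: 0.63.255.255


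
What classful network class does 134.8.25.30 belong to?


First octet: 134
Binary: 10000110
10xxxxxx -> Class B (128-191)
Class B, default mask 255.255.0.0 (/16)


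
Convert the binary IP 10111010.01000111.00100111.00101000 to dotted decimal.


10111010 = 186
01000111 = 71
00100111 = 39
00101000 = 40
IP: 186.71.39.40


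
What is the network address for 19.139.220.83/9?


IP:   00010011.10001011.11011100.01010011
Mask: 11111111.10000000.00000000.00000000
AND operation:
Net:  00010011.10000000.00000000.00000000
Network: 19.128.0.0/9


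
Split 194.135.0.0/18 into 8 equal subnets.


New prefix = 18 + 3 = 21
Each subnet has 2048 addresses
  194.135.0.0/21
  194.135.8.0/21
  194.135.16.0/21
  194.135.24.0/21
  194.135.32.0/21
  194.135.40.0/21
  194.135.48.0/21
  194.135.56.0/21
Subnets: 194.135.0.0/21, 194.135.8.0/21, 194.135.16.0/21, 194.135.24.0/21, 194.135.32.0/21, 194.135.40.0/21, 194.135.48.0/21, 194.135.56.0/21


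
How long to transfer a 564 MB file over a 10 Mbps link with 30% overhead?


Effective throughput = 10 * (1 - 30/100) = 7 Mbps
File size in Mb = 564 * 8 = 4512 Mb
Time = 4512 / 7
Time = 644.5714 seconds


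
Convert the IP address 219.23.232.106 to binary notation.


219 = 11011011
23 = 00010111
232 = 11101000
106 = 01101010
Binary: 11011011.00010111.11101000.01101010


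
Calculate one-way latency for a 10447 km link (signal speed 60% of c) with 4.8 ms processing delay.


Speed = 0.6 * 3e5 km/s = 180000 km/s
Propagation delay = 10447 / 180000 = 0.058 s = 58.0389 ms
Processing delay = 4.8 ms
Total one-way latency = 62.8389 ms


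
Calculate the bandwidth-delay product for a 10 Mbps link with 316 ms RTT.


BDP = bandwidth * RTT
= 10 Mbps * 316 ms
= 10 * 1e6 * 316 / 1000 bits
= 3160000 bits
= 395000 bytes
= 385.7422 KB
BDP = 3160000 bits (395000 bytes)


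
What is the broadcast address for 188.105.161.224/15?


Network: 188.104.0.0/15
Host bits = 17
Set all host bits to 1:
Broadcast: 188.105.255.255


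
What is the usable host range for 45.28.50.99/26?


Network: 45.28.50.64
Broadcast: 45.28.50.127
First usable = network + 1
Last usable = broadcast - 1
Range: 45.28.50.65 to 45.28.50.126


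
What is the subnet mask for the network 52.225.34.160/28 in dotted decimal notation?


/28 means 28 network bits, 4 host bits
Binary: 11111111111111111111111111110000
Mask: 255.255.255.240


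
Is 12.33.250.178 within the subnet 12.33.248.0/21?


Subnet network: 12.33.248.0
Test IP AND mask: 12.33.248.0
Yes, 12.33.250.178 is in 12.33.248.0/21


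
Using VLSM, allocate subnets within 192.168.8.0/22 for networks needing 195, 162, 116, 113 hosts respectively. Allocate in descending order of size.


195 hosts -> /24 (254 usable): 192.168.8.0/24
162 hosts -> /24 (254 usable): 192.168.9.0/24
116 hosts -> /25 (126 usable): 192.168.10.0/25
113 hosts -> /25 (126 usable): 192.168.10.128/25
Allocation: 192.168.8.0/24 (195 hosts, 254 usable); 192.168.9.0/24 (162 hosts, 254 usable); 192.168.10.0/25 (116 hosts, 126 usable); 192.168.10.128/25 (113 hosts, 126 usable)


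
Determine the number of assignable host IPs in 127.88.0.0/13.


Host bits = 32 - 13 = 19
Total addresses = 2^19 = 524288
Usable = total - 2 (network and broadcast)
Usable hosts: 524286


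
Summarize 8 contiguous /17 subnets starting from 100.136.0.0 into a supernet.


Original prefix: /17
Number of subnets: 8 = 2^3
New prefix = 17 - 3 = 14
Supernet: 100.136.0.0/14


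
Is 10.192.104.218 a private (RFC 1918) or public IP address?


RFC 1918 private ranges:
  10.0.0.0/8 (10.0.0.0 - 10.255.255.255)
  172.16.0.0/12 (172.16.0.0 - 172.31.255.255)
  192.168.0.0/16 (192.168.0.0 - 192.168.255.255)
Private (in 10.0.0.0/8)


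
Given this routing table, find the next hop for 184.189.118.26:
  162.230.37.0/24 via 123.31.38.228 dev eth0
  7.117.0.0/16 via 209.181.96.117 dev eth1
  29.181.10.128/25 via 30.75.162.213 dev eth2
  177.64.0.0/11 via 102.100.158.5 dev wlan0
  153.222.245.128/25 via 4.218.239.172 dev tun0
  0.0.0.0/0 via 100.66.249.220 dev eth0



Longest prefix match for 184.189.118.26:
  /24 162.230.37.0: no
  /16 7.117.0.0: no
  /25 29.181.10.128: no
  /11 177.64.0.0: no
  /25 153.222.245.128: no
  /0 0.0.0.0: MATCH
Selected: next-hop 100.66.249.220 via eth0 (matched /0)


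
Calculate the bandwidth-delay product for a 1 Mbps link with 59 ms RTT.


BDP = bandwidth * RTT
= 1 Mbps * 59 ms
= 1 * 1e6 * 59 / 1000 bits
= 59000 bits
= 7375 bytes
= 7.2021 KB
BDP = 59000 bits (7375 bytes)


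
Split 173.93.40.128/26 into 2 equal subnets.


New prefix = 26 + 1 = 27
Each subnet has 32 addresses
  173.93.40.128/27
  173.93.40.160/27
Subnets: 173.93.40.128/27, 173.93.40.160/27


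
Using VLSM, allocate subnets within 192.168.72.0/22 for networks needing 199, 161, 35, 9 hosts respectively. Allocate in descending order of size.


199 hosts -> /24 (254 usable): 192.168.72.0/24
161 hosts -> /24 (254 usable): 192.168.73.0/24
35 hosts -> /26 (62 usable): 192.168.74.0/26
9 hosts -> /28 (14 usable): 192.168.74.64/28
Allocation: 192.168.72.0/24 (199 hosts, 254 usable); 192.168.73.0/24 (161 hosts, 254 usable); 192.168.74.0/26 (35 hosts, 62 usable); 192.168.74.64/28 (9 hosts, 14 usable)


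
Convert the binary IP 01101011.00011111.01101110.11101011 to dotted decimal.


01101011 = 107
00011111 = 31
01101110 = 110
11101011 = 235
IP: 107.31.110.235


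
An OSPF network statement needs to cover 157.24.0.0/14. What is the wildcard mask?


Subnet mask: 255.252.0.0
Wildcard = 255.255.255.255 - subnet mask
255 - 255 = 0
255 - 252 = 3
255 - 0 = 255
255 - 0 = 255
Wildcard: 0.3.255.255


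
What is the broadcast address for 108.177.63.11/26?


Network: 108.177.63.0/26
Host bits = 6
Set all host bits to 1:
Broadcast: 108.177.63.63


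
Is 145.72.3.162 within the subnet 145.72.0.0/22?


Subnet network: 145.72.0.0
Test IP AND mask: 145.72.0.0
Yes, 145.72.3.162 is in 145.72.0.0/22


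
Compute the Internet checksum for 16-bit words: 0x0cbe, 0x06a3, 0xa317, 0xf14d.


Sum all words (with carry folding):
+ 0x0cbe = 0x0cbe
+ 0x06a3 = 0x1361
+ 0xa317 = 0xb678
+ 0xf14d = 0xa7c6
One's complement: ~0xa7c6
Checksum = 0x5839


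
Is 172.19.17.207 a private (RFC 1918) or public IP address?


RFC 1918 private ranges:
  10.0.0.0/8 (10.0.0.0 - 10.255.255.255)
  172.16.0.0/12 (172.16.0.0 - 172.31.255.255)
  192.168.0.0/16 (192.168.0.0 - 192.168.255.255)
Private (in 172.16.0.0/12)


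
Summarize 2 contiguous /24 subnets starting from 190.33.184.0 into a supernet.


Original prefix: /24
Number of subnets: 2 = 2^1
New prefix = 24 - 1 = 23
Supernet: 190.33.184.0/23


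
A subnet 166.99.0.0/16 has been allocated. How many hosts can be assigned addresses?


Host bits = 32 - 16 = 16
Total addresses = 2^16 = 65536
Usable = total - 2 (network and broadcast)
Usable hosts: 65534


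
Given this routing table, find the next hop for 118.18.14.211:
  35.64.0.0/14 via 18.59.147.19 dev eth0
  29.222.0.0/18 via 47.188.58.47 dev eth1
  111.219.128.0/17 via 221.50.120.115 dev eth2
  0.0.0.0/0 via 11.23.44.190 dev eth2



Longest prefix match for 118.18.14.211:
  /14 35.64.0.0: no
  /18 29.222.0.0: no
  /17 111.219.128.0: no
  /0 0.0.0.0: MATCH
Selected: next-hop 11.23.44.190 via eth2 (matched /0)


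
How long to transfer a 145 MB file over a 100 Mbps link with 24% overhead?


Effective throughput = 100 * (1 - 24/100) = 76 Mbps
File size in Mb = 145 * 8 = 1160 Mb
Time = 1160 / 76
Time = 15.2632 seconds


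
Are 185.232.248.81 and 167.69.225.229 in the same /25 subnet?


Mask: 255.255.255.128
185.232.248.81 AND mask = 185.232.248.0
167.69.225.229 AND mask = 167.69.225.128
No, different subnets (185.232.248.0 vs 167.69.225.128)


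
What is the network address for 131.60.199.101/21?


IP:   10000011.00111100.11000111.01100101
Mask: 11111111.11111111.11111000.00000000
AND operation:
Net:  10000011.00111100.11000000.00000000
Network: 131.60.192.0/21


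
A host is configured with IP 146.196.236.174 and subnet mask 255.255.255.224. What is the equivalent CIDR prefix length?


Binary: 11111111.11111111.11111111.11100000
Count leading 1s
Prefix: /27


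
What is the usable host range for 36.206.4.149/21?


Network: 36.206.0.0
Broadcast: 36.206.7.255
First usable = network + 1
Last usable = broadcast - 1
Range: 36.206.0.1 to 36.206.7.254


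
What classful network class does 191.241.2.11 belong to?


First octet: 191
Binary: 10111111
10xxxxxx -> Class B (128-191)
Class B, default mask 255.255.0.0 (/16)


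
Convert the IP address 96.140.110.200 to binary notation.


96 = 01100000
140 = 10001100
110 = 01101110
200 = 11001000
Binary: 01100000.10001100.01101110.11001000


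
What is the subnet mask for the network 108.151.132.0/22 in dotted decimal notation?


/22 means 22 network bits, 10 host bits
Binary: 11111111111111111111110000000000
Mask: 255.255.252.0


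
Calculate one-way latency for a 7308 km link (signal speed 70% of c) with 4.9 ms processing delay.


Speed = 0.7 * 3e5 km/s = 210000 km/s
Propagation delay = 7308 / 210000 = 0.0348 s = 34.8 ms
Processing delay = 4.9 ms
Total one-way latency = 39.7 ms


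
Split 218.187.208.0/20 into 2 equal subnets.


New prefix = 20 + 1 = 21
Each subnet has 2048 addresses
  218.187.208.0/21
  218.187.216.0/21
Subnets: 218.187.208.0/21, 218.187.216.0/21


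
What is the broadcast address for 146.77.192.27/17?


Network: 146.77.128.0/17
Host bits = 15
Set all host bits to 1:
Broadcast: 146.77.255.255


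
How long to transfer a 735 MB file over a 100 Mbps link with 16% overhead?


Effective throughput = 100 * (1 - 16/100) = 84 Mbps
File size in Mb = 735 * 8 = 5880 Mb
Time = 5880 / 84
Time = 70 seconds


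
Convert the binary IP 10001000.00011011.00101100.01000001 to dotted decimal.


10001000 = 136
00011011 = 27
00101100 = 44
01000001 = 65
IP: 136.27.44.65


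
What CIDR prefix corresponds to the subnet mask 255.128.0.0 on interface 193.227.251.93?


Binary: 11111111.10000000.00000000.00000000
Count leading 1s
Prefix: /9


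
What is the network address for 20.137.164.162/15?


IP:   00010100.10001001.10100100.10100010
Mask: 11111111.11111110.00000000.00000000
AND operation:
Net:  00010100.10001000.00000000.00000000
Network: 20.136.0.0/15


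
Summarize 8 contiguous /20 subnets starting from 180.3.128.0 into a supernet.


Original prefix: /20
Number of subnets: 8 = 2^3
New prefix = 20 - 3 = 17
Supernet: 180.3.128.0/17


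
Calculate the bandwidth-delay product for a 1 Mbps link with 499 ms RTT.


BDP = bandwidth * RTT
= 1 Mbps * 499 ms
= 1 * 1e6 * 499 / 1000 bits
= 499000 bits
= 62375 bytes
= 60.9131 KB
BDP = 499000 bits (62375 bytes)


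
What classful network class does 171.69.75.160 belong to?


First octet: 171
Binary: 10101011
10xxxxxx -> Class B (128-191)
Class B, default mask 255.255.0.0 (/16)


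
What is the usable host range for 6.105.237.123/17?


Network: 6.105.128.0
Broadcast: 6.105.255.255
First usable = network + 1
Last usable = broadcast - 1
Range: 6.105.128.1 to 6.105.255.254


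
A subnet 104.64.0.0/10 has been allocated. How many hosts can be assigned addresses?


Host bits = 32 - 10 = 22
Total addresses = 2^22 = 4194304
Usable = total - 2 (network and broadcast)
Usable hosts: 4194302


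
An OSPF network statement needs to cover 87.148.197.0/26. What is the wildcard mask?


Subnet mask: 255.255.255.192
Wildcard = 255.255.255.255 - subnet mask
255 - 255 = 0
255 - 255 = 0
255 - 255 = 0
255 - 192 = 63
Wildcard: 0.0.0.63


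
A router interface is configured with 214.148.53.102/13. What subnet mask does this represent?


/13 means 13 network bits, 19 host bits
Binary: 11111111111110000000000000000000
Mask: 255.248.0.0


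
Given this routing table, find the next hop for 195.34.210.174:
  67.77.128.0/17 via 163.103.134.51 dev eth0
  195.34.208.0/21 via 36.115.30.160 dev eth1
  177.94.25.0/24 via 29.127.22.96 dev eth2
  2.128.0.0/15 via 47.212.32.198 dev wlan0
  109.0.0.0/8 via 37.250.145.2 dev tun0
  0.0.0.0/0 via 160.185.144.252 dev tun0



Longest prefix match for 195.34.210.174:
  /17 67.77.128.0: no
  /21 195.34.208.0: MATCH
  /24 177.94.25.0: no
  /15 2.128.0.0: no
  /8 109.0.0.0: no
  /0 0.0.0.0: MATCH
Selected: next-hop 36.115.30.160 via eth1 (matched /21)


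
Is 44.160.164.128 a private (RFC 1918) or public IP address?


RFC 1918 private ranges:
  10.0.0.0/8 (10.0.0.0 - 10.255.255.255)
  172.16.0.0/12 (172.16.0.0 - 172.31.255.255)
  192.168.0.0/16 (192.168.0.0 - 192.168.255.255)
Public (not in any RFC 1918 range)


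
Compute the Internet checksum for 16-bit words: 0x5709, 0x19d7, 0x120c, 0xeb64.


Sum all words (with carry folding):
+ 0x5709 = 0x5709
+ 0x19d7 = 0x70e0
+ 0x120c = 0x82ec
+ 0xeb64 = 0x6e51
One's complement: ~0x6e51
Checksum = 0x91ae


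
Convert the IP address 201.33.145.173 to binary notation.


201 = 11001001
33 = 00100001
145 = 10010001
173 = 10101101
Binary: 11001001.00100001.10010001.10101101


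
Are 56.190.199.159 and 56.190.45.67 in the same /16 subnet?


Mask: 255.255.0.0
56.190.199.159 AND mask = 56.190.0.0
56.190.45.67 AND mask = 56.190.0.0
Yes, same subnet (56.190.0.0)


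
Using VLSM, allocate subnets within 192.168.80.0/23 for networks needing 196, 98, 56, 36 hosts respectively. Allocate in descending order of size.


196 hosts -> /24 (254 usable): 192.168.80.0/24
98 hosts -> /25 (126 usable): 192.168.81.0/25
56 hosts -> /26 (62 usable): 192.168.81.128/26
36 hosts -> /26 (62 usable): 192.168.81.192/26
Allocation: 192.168.80.0/24 (196 hosts, 254 usable); 192.168.81.0/25 (98 hosts, 126 usable); 192.168.81.128/26 (56 hosts, 62 usable); 192.168.81.192/26 (36 hosts, 62 usable)


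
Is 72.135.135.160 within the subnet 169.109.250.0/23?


Subnet network: 169.109.250.0
Test IP AND mask: 72.135.134.0
No, 72.135.135.160 is not in 169.109.250.0/23


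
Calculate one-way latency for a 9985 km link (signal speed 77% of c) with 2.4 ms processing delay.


Speed = 0.77 * 3e5 km/s = 231000 km/s
Propagation delay = 9985 / 231000 = 0.0432 s = 43.2251 ms
Processing delay = 2.4 ms
Total one-way latency = 45.6251 ms


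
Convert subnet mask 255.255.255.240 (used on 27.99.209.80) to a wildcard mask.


Subnet mask: 255.255.255.240
Wildcard = 255.255.255.255 - subnet mask
255 - 255 = 0
255 - 255 = 0
255 - 255 = 0
255 - 240 = 15
Wildcard: 0.0.0.15


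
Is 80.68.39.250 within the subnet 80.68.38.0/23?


Subnet network: 80.68.38.0
Test IP AND mask: 80.68.38.0
Yes, 80.68.39.250 is in 80.68.38.0/23


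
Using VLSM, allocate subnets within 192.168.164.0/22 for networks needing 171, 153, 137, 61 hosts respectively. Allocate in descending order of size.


171 hosts -> /24 (254 usable): 192.168.164.0/24
153 hosts -> /24 (254 usable): 192.168.165.0/24
137 hosts -> /24 (254 usable): 192.168.166.0/24
61 hosts -> /26 (62 usable): 192.168.167.0/26
Allocation: 192.168.164.0/24 (171 hosts, 254 usable); 192.168.165.0/24 (153 hosts, 254 usable); 192.168.166.0/24 (137 hosts, 254 usable); 192.168.167.0/26 (61 hosts, 62 usable)


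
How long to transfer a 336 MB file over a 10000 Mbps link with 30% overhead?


Effective throughput = 10000 * (1 - 30/100) = 7000 Mbps
File size in Mb = 336 * 8 = 2688 Mb
Time = 2688 / 7000
Time = 0.384 seconds


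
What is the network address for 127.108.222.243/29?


IP:   01111111.01101100.11011110.11110011
Mask: 11111111.11111111.11111111.11111000
AND operation:
Net:  01111111.01101100.11011110.11110000
Network: 127.108.222.240/29


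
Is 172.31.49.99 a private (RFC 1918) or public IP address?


RFC 1918 private ranges:
  10.0.0.0/8 (10.0.0.0 - 10.255.255.255)
  172.16.0.0/12 (172.16.0.0 - 172.31.255.255)
  192.168.0.0/16 (192.168.0.0 - 192.168.255.255)
Private (in 172.16.0.0/12)


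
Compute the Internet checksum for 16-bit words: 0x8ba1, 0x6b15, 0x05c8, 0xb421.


Sum all words (with carry folding):
+ 0x8ba1 = 0x8ba1
+ 0x6b15 = 0xf6b6
+ 0x05c8 = 0xfc7e
+ 0xb421 = 0xb0a0
One's complement: ~0xb0a0
Checksum = 0x4f5f


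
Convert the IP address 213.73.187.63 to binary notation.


213 = 11010101
73 = 01001001
187 = 10111011
63 = 00111111
Binary: 11010101.01001001.10111011.00111111


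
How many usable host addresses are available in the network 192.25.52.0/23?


Host bits = 32 - 23 = 9
Total addresses = 2^9 = 512
Usable = total - 2 (network and broadcast)
Usable hosts: 510


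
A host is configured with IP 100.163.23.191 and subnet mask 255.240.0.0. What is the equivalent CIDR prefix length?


Binary: 11111111.11110000.00000000.00000000
Count leading 1s
Prefix: /12


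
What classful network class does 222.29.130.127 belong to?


First octet: 222
Binary: 11011110
110xxxxx -> Class C (192-223)
Class C, default mask 255.255.255.0 (/24)


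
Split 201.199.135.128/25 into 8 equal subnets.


New prefix = 25 + 3 = 28
Each subnet has 16 addresses
  201.199.135.128/28
  201.199.135.144/28
  201.199.135.160/28
  201.199.135.176/28
  201.199.135.192/28
  201.199.135.208/28
  201.199.135.224/28
  201.199.135.240/28
Subnets: 201.199.135.128/28, 201.199.135.144/28, 201.199.135.160/28, 201.199.135.176/28, 201.199.135.192/28, 201.199.135.208/28, 201.199.135.224/28, 201.199.135.240/28


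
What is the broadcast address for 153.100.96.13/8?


Network: 153.0.0.0/8
Host bits = 24
Set all host bits to 1:
Broadcast: 153.255.255.255


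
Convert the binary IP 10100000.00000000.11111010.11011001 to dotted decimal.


10100000 = 160
00000000 = 0
11111010 = 250
11011001 = 217
IP: 160.0.250.217


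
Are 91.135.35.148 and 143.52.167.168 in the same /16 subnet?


Mask: 255.255.0.0
91.135.35.148 AND mask = 91.135.0.0
143.52.167.168 AND mask = 143.52.0.0
No, different subnets (91.135.0.0 vs 143.52.0.0)


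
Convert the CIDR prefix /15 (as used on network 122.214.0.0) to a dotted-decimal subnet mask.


/15 means 15 network bits, 17 host bits
Binary: 11111111111111100000000000000000
Mask: 255.254.0.0


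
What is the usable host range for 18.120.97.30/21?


Network: 18.120.96.0
Broadcast: 18.120.103.255
First usable = network + 1
Last usable = broadcast - 1
Range: 18.120.96.1 to 18.120.103.254


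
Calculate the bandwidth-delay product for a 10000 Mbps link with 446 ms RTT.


BDP = bandwidth * RTT
= 10000 Mbps * 446 ms
= 10000 * 1e6 * 446 / 1000 bits
= 4460000000 bits
= 557500000 bytes
= 544433.5938 KB
BDP = 4460000000 bits (557500000 bytes)


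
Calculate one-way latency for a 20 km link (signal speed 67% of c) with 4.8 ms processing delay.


Speed = 0.67 * 3e5 km/s = 201000 km/s
Propagation delay = 20 / 201000 = 0.0001 s = 0.0995 ms
Processing delay = 4.8 ms
Total one-way latency = 4.8995 ms


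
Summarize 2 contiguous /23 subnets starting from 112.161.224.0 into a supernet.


Original prefix: /23
Number of subnets: 2 = 2^1
New prefix = 23 - 1 = 22
Supernet: 112.161.224.0/22


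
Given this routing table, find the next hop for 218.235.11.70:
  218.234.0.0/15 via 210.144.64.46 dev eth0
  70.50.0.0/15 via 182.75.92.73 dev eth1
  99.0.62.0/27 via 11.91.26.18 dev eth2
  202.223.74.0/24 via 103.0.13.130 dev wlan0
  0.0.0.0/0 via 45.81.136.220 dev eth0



Longest prefix match for 218.235.11.70:
  /15 218.234.0.0: MATCH
  /15 70.50.0.0: no
  /27 99.0.62.0: no
  /24 202.223.74.0: no
  /0 0.0.0.0: MATCH
Selected: next-hop 210.144.64.46 via eth0 (matched /15)


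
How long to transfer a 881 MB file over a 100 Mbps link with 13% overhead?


Effective throughput = 100 * (1 - 13/100) = 87 Mbps
File size in Mb = 881 * 8 = 7048 Mb
Time = 7048 / 87
Time = 81.0115 seconds


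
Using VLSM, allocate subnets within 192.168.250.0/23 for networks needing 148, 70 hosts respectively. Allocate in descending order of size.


148 hosts -> /24 (254 usable): 192.168.250.0/24
70 hosts -> /25 (126 usable): 192.168.251.0/25
Allocation: 192.168.250.0/24 (148 hosts, 254 usable); 192.168.251.0/25 (70 hosts, 126 usable)


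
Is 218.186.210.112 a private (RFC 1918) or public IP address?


RFC 1918 private ranges:
  10.0.0.0/8 (10.0.0.0 - 10.255.255.255)
  172.16.0.0/12 (172.16.0.0 - 172.31.255.255)
  192.168.0.0/16 (192.168.0.0 - 192.168.255.255)
Public (not in any RFC 1918 range)


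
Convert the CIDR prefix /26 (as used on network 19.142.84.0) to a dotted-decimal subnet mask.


/26 means 26 network bits, 6 host bits
Binary: 11111111111111111111111111000000
Mask: 255.255.255.192


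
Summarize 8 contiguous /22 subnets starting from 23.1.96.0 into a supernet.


Original prefix: /22
Number of subnets: 8 = 2^3
New prefix = 22 - 3 = 19
Supernet: 23.1.96.0/19


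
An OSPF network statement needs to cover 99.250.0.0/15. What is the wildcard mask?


Subnet mask: 255.254.0.0
Wildcard = 255.255.255.255 - subnet mask
255 - 255 = 0
255 - 254 = 1
255 - 0 = 255
255 - 0 = 255
Wildcard: 0.1.255.255


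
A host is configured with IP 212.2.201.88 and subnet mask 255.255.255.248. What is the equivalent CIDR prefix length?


Binary: 11111111.11111111.11111111.11111000
Count leading 1s
Prefix: /29


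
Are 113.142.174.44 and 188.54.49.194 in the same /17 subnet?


Mask: 255.255.128.0
113.142.174.44 AND mask = 113.142.128.0
188.54.49.194 AND mask = 188.54.0.0
No, different subnets (113.142.128.0 vs 188.54.0.0)


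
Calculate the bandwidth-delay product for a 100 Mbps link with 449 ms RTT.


BDP = bandwidth * RTT
= 100 Mbps * 449 ms
= 100 * 1e6 * 449 / 1000 bits
= 44900000 bits
= 5612500 bytes
= 5480.957 KB
BDP = 44900000 bits (5612500 bytes)


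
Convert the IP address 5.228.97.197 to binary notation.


5 = 00000101
228 = 11100100
97 = 01100001
197 = 11000101
Binary: 00000101.11100100.01100001.11000101


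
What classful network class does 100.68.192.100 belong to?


First octet: 100
Binary: 01100100
0xxxxxxx -> Class A (1-126)
Class A, default mask 255.0.0.0 (/8)


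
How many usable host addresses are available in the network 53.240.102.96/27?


Host bits = 32 - 27 = 5
Total addresses = 2^5 = 32
Usable = total - 2 (network and broadcast)
Usable hosts: 30


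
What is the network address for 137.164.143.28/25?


IP:   10001001.10100100.10001111.00011100
Mask: 11111111.11111111.11111111.10000000
AND operation:
Net:  10001001.10100100.10001111.00000000
Network: 137.164.143.0/25


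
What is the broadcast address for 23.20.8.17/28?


Network: 23.20.8.16/28
Host bits = 4
Set all host bits to 1:
Broadcast: 23.20.8.31


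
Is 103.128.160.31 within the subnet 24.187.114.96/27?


Subnet network: 24.187.114.96
Test IP AND mask: 103.128.160.0
No, 103.128.160.31 is not in 24.187.114.96/27


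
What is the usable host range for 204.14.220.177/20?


Network: 204.14.208.0
Broadcast: 204.14.223.255
First usable = network + 1
Last usable = broadcast - 1
Range: 204.14.208.1 to 204.14.223.254


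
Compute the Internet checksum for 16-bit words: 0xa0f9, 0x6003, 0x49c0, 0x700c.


Sum all words (with carry folding):
+ 0xa0f9 = 0xa0f9
+ 0x6003 = 0x00fd
+ 0x49c0 = 0x4abd
+ 0x700c = 0xbac9
One's complement: ~0xbac9
Checksum = 0x4536


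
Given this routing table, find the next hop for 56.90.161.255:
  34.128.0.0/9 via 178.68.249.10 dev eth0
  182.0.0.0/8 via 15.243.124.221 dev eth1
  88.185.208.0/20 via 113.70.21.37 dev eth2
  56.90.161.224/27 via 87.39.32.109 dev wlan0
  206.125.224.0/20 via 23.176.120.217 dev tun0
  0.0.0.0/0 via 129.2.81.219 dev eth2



Longest prefix match for 56.90.161.255:
  /9 34.128.0.0: no
  /8 182.0.0.0: no
  /20 88.185.208.0: no
  /27 56.90.161.224: MATCH
  /20 206.125.224.0: no
  /0 0.0.0.0: MATCH
Selected: next-hop 87.39.32.109 via wlan0 (matched /27)


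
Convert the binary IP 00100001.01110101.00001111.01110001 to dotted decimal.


00100001 = 33
01110101 = 117
00001111 = 15
01110001 = 113
IP: 33.117.15.113


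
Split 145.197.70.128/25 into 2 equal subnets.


New prefix = 25 + 1 = 26
Each subnet has 64 addresses
  145.197.70.128/26
  145.197.70.192/26
Subnets: 145.197.70.128/26, 145.197.70.192/26


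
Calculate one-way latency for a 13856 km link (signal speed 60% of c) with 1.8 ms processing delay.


Speed = 0.6 * 3e5 km/s = 180000 km/s
Propagation delay = 13856 / 180000 = 0.077 s = 76.9778 ms
Processing delay = 1.8 ms
Total one-way latency = 78.7778 ms


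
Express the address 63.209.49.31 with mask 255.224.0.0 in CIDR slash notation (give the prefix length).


Binary: 11111111.11100000.00000000.00000000
Count leading 1s
Prefix: /11


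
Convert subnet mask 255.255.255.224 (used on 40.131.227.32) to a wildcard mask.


Subnet mask: 255.255.255.224
Wildcard = 255.255.255.255 - subnet mask
255 - 255 = 0
255 - 255 = 0
255 - 255 = 0
255 - 224 = 31
Wildcard: 0.0.0.31


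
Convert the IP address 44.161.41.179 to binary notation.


44 = 00101100
161 = 10100001
41 = 00101001
179 = 10110011
Binary: 00101100.10100001.00101001.10110011
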